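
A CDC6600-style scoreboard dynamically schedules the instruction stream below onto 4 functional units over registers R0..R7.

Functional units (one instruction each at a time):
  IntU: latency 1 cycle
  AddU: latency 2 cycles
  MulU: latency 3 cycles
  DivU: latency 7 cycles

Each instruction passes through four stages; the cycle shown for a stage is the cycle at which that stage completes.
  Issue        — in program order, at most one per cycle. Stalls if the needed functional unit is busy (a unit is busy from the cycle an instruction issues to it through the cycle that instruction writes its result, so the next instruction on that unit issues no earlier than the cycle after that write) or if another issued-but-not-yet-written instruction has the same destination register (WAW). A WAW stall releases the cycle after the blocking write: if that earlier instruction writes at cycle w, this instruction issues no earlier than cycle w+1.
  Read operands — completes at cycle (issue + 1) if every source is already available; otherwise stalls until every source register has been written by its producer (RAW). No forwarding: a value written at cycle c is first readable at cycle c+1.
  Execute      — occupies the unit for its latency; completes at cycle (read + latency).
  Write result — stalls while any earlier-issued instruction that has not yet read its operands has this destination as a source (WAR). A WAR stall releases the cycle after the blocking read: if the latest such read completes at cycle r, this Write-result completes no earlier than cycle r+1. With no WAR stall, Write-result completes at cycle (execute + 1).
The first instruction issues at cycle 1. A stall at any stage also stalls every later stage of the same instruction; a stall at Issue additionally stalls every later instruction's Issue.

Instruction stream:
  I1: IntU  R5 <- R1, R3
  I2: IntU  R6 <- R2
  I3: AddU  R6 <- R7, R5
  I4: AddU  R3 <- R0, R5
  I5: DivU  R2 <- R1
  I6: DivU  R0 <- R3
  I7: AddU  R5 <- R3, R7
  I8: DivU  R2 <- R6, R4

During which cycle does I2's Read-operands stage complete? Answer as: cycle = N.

cycle = 6

[1] I1 issues→IntU
[2] I1 reads
[3] I1 exec-done
[4] I1 writes R5
[5] I2 issues→IntU
[6] I2 reads
[7] I2 exec-done
[8] I2 writes R6
[9] I3 issues→AddU
[10] I3 reads
[12] I3 exec-done
[13] I3 writes R6
[14] I4 issues→AddU
[15] I4 reads · I5 issues→DivU
[16] I5 reads
[17] I4 exec-done
[18] I4 writes R3
[23] I5 exec-done
[24] I5 writes R2
[25] I6 issues→DivU
[26] I6 reads · I7 issues→AddU
[27] I7 reads
[29] I7 exec-done
[30] I7 writes R5
[33] I6 exec-done
[34] I6 writes R0
[35] I8 issues→DivU
[36] I8 reads
[43] I8 exec-done
[44] I8 writes R2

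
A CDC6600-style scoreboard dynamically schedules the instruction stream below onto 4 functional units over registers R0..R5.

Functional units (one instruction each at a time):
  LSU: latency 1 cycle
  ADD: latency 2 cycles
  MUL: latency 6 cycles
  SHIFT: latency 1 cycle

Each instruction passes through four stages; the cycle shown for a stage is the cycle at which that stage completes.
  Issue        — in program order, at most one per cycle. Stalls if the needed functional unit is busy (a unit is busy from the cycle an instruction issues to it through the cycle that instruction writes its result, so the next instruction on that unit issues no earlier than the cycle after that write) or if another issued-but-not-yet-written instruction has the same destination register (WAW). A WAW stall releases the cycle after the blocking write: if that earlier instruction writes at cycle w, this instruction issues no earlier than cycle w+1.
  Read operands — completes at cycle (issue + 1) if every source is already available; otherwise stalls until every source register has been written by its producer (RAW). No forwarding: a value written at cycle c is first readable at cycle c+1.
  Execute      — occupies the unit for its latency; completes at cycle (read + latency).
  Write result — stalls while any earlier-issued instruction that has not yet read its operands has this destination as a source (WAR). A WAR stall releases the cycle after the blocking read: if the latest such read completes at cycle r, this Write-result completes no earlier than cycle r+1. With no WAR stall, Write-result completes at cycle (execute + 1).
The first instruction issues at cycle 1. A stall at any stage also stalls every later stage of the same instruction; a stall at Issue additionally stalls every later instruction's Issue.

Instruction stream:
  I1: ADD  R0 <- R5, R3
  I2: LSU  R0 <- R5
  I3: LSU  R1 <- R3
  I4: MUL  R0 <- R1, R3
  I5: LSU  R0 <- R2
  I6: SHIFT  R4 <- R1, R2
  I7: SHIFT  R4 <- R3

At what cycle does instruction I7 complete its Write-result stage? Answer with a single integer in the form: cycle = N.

cycle = 30

[1] I1 issues→ADD
[2] I1 reads
[4] I1 exec-done
[5] I1 writes R0
[6] I2 issues→LSU
[7] I2 reads
[8] I2 exec-done
[9] I2 writes R0
[10] I3 issues→LSU
[11] I3 reads · I4 issues→MUL
[12] I3 exec-done
[13] I3 writes R1
[14] I4 reads
[20] I4 exec-done
[21] I4 writes R0
[22] I5 issues→LSU
[23] I5 reads · I6 issues→SHIFT
[24] I5 exec-done · I6 reads
[25] I5 writes R0 · I6 exec-done
[26] I6 writes R4
[27] I7 issues→SHIFT
[28] I7 reads
[29] I7 exec-done
[30] I7 writes R4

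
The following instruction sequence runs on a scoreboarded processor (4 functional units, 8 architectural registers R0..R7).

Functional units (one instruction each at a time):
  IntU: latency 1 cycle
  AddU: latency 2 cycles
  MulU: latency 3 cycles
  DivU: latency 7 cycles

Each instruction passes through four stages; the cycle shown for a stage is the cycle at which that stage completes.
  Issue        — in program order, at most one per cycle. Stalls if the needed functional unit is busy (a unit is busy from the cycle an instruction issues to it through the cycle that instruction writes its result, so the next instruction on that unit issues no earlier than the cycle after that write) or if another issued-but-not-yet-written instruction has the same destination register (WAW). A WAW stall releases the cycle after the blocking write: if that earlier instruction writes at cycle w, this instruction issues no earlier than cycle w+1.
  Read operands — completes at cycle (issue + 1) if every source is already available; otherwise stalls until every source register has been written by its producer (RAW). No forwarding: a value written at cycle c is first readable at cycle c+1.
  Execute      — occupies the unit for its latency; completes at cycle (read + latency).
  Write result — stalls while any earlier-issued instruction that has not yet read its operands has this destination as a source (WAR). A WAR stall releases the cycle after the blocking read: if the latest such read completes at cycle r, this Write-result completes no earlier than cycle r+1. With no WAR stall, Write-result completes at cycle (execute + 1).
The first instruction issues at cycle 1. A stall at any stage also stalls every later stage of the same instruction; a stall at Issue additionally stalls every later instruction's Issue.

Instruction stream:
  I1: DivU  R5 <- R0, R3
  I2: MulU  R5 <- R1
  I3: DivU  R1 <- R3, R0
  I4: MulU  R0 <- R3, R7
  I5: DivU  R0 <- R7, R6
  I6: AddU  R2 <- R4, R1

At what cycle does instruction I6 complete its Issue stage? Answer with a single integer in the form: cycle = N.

1) issue 1, read 2, done 9, write 10
2) issue 11, read 12, done 15, write 16  <WAW R5: wait I1 write@10>
3) issue 12, read 13, done 20, write 21
4) issue 17, read 18, done 21, write 22  <struct: MulU busy until I2 writes@16>
5) issue 23, read 24, done 31, write 32  <WAW R0: wait I4 write@22>
6) issue 24, read 25, done 27, write 28

cycle = 24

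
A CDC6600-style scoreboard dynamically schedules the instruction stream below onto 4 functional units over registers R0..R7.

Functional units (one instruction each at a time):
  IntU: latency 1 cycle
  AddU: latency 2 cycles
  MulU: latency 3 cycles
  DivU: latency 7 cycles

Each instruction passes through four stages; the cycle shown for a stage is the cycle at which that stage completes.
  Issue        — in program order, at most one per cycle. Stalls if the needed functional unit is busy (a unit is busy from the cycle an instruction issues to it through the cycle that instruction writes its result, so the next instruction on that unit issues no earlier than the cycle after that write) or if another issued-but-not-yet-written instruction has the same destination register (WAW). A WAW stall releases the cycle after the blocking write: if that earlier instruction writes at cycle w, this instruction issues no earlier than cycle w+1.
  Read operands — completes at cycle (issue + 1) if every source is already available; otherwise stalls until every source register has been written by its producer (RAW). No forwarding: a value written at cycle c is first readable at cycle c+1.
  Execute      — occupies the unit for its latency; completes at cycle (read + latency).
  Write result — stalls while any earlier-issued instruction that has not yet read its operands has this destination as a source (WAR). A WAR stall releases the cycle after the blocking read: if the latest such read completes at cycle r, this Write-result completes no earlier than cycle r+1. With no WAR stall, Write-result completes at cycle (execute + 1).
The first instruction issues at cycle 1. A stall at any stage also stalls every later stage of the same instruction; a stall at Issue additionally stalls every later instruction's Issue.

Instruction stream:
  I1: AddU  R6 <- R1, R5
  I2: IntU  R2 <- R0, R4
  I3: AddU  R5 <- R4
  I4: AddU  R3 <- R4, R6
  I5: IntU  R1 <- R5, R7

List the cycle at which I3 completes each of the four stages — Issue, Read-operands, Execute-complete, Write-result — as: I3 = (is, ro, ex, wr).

I3 = (6, 7, 9, 10)

cycle 1: I1→AddU
cycle 2: I1 RO | I2→IntU
cycle 3: I2 RO
cycle 4: I1 EX | I2 EX
cycle 5: I1 WR R6 | I2 WR R2
cycle 6: I3→AddU
cycle 7: I3 RO
cycle 9: I3 EX
cycle 10: I3 WR R5
cycle 11: I4→AddU
cycle 12: I4 RO | I5→IntU
cycle 13: I5 RO
cycle 14: I4 EX | I5 EX
cycle 15: I4 WR R3 | I5 WR R1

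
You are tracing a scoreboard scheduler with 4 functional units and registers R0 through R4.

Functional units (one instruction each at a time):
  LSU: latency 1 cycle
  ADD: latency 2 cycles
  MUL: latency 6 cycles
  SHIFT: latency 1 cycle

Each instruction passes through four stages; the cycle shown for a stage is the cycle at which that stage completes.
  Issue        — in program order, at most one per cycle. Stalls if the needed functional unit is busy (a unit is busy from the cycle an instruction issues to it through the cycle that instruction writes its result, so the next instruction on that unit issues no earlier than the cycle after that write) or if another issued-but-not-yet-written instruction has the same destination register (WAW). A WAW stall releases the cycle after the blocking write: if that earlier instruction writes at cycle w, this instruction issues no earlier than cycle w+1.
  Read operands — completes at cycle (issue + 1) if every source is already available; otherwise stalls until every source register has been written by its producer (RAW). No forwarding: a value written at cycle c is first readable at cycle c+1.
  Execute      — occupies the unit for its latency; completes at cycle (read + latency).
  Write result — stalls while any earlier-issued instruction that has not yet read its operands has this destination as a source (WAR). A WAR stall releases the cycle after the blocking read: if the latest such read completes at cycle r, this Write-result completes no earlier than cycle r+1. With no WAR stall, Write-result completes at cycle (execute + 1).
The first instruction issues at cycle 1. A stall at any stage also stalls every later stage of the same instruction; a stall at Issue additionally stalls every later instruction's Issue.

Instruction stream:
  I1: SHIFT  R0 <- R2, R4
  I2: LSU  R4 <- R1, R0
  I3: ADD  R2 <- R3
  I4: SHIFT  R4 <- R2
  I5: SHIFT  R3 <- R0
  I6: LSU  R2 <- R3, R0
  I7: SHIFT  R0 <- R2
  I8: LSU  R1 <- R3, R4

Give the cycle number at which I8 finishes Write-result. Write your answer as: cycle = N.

cycle = 22

1) issue 1, read 2, done 3, write 4
2) issue 2, read 5, done 6, write 7  <RAW R0: wait I1 write@4>
3) issue 3, read 4, done 6, write 7
4) issue 8, read 9, done 10, write 11  <WAW R4: wait I2 write@7>
5) issue 12, read 13, done 14, write 15  <struct: SHIFT busy until I4 writes@11>
6) issue 13, read 16, done 17, write 18  <RAW R3: wait I5 write@15>
7) issue 16, read 19, done 20, write 21  <struct: SHIFT busy until I5 writes@15 / RAW R2: wait I6 write@18>
8) issue 19, read 20, done 21, write 22  <struct: LSU busy until I6 writes@18>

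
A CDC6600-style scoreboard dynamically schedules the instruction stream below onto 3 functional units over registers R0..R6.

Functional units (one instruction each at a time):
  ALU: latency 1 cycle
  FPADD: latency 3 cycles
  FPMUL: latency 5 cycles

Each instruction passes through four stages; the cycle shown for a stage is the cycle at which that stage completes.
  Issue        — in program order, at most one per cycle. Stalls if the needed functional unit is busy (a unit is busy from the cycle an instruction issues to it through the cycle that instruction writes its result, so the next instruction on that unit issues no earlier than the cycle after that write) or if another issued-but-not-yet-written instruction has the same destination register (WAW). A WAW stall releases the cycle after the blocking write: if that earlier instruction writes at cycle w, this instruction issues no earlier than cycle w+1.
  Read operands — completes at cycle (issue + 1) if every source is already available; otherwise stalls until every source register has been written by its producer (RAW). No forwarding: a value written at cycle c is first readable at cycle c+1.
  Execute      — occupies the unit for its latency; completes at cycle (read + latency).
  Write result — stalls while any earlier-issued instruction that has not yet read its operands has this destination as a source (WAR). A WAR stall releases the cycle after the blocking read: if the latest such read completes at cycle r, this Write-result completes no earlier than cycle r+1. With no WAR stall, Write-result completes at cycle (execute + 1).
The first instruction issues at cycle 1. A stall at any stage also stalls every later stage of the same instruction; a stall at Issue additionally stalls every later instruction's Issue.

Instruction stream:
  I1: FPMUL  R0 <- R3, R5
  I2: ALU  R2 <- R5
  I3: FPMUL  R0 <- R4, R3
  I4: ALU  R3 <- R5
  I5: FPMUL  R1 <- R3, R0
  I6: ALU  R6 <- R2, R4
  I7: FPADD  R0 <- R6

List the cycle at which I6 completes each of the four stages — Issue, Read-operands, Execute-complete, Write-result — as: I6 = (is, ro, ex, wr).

I1  is:1  ro:2  ex:7  wr:8
I2  is:2  ro:3  ex:4  wr:5
I3  is:9  ro:10  ex:15  wr:16  — struct: FPMUL busy until I1 writes@8
I4  is:10  ro:11  ex:12  wr:13
I5  is:17  ro:18  ex:23  wr:24  — struct: FPMUL busy until I3 writes@16
I6  is:18  ro:19  ex:20  wr:21
I7  is:19  ro:22  ex:25  wr:26  — RAW R6: wait I6 write@21

I6 = (18, 19, 20, 21)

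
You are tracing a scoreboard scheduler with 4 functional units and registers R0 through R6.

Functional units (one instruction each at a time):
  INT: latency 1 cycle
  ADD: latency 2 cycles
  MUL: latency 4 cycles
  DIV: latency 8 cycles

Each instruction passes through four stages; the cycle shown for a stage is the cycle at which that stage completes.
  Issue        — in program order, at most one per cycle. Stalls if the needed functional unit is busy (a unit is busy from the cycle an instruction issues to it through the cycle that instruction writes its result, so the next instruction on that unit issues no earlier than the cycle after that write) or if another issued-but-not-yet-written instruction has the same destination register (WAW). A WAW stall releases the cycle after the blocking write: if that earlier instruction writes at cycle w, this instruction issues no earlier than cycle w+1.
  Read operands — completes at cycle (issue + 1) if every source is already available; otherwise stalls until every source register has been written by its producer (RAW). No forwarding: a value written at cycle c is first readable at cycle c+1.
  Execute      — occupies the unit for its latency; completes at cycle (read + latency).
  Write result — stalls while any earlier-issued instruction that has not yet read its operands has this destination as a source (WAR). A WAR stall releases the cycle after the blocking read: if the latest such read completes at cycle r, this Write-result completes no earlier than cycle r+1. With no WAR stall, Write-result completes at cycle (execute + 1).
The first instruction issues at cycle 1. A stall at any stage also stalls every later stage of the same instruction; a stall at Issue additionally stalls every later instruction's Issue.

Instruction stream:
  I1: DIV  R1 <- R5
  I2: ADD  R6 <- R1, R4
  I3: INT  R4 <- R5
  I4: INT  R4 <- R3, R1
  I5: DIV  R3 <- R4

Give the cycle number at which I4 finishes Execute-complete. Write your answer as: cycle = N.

cycle = 16

I1: IS=1 RO=2 EX=10 WR=11
I2: IS=2 RO=12 EX=14 WR=15  [RAW R1: wait I1 write@11]
I3: IS=3 RO=4 EX=5 WR=13  [WAR R4: wait I2 read@12]
I4: IS=14 RO=15 EX=16 WR=17  [struct: INT busy until I3 writes@13]
I5: IS=15 RO=18 EX=26 WR=27  [RAW R4: wait I4 write@17]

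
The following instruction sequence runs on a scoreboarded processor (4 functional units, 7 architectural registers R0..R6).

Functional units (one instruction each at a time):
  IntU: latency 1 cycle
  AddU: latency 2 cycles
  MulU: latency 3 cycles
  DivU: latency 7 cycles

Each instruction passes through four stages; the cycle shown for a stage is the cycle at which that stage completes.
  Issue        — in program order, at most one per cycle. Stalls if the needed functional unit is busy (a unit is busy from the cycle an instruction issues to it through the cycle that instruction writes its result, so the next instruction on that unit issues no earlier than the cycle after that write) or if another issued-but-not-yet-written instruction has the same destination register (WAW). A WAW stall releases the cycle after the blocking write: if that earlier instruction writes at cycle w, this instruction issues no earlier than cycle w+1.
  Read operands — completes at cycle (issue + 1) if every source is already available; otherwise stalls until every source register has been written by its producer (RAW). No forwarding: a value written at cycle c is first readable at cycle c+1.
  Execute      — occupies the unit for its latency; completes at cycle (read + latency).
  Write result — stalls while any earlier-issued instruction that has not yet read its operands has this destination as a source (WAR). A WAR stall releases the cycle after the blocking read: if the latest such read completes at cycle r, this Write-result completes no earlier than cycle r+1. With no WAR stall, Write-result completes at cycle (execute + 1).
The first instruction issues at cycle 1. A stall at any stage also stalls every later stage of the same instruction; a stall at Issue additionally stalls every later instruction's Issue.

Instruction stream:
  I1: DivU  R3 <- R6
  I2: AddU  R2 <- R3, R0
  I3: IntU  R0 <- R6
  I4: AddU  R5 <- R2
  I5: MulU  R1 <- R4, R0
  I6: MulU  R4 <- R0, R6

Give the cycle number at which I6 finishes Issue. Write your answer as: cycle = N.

[1] I1→DivU
[2] I1 RO | I2→AddU
[3] I3→IntU
[4] I3 RO
[5] I3 EX
[9] I1 EX
[10] I1 WR R3
[11] I2 RO
[12] I3 WR R0
[13] I2 EX
[14] I2 WR R2
[15] I4→AddU
[16] I4 RO | I5→MulU
[17] I5 RO
[18] I4 EX
[19] I4 WR R5
[20] I5 EX
[21] I5 WR R1
[22] I6→MulU
[23] I6 RO
[26] I6 EX
[27] I6 WR R4

cycle = 22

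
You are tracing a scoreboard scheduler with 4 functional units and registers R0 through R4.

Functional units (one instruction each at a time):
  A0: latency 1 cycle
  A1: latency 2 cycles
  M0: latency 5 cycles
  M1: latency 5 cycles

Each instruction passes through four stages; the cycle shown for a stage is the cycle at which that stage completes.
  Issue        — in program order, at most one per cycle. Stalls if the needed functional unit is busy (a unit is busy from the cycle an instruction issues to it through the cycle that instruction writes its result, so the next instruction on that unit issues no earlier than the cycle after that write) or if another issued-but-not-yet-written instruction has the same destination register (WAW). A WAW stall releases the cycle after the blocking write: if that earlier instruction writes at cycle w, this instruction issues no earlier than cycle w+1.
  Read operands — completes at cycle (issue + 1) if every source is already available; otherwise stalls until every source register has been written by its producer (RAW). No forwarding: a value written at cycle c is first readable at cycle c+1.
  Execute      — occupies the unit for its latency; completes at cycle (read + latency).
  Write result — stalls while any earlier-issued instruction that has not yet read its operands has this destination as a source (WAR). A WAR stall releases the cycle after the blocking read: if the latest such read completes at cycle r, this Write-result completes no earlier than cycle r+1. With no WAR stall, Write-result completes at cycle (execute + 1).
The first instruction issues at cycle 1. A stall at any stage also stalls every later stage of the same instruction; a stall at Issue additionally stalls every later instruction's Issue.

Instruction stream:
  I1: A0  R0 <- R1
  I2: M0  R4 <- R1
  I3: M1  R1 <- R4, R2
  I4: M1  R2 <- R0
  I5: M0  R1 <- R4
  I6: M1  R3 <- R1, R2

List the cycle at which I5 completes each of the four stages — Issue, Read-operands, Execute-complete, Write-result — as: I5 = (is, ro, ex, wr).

cycle 1: issue I1 (A0)
cycle 2: I1 read-ops; issue I2 (M0)
cycle 3: I1 finished on A0; I2 read-ops; issue I3 (M1)
cycle 4: I1→R0
cycle 8: I2 finished on M0
cycle 9: I2→R4
cycle 10: I3 read-ops
cycle 15: I3 finished on M1
cycle 16: I3→R1
cycle 17: issue I4 (M1)
cycle 18: I4 read-ops; issue I5 (M0)
cycle 19: I5 read-ops
cycle 23: I4 finished on M1
cycle 24: I4→R2; I5 finished on M0
cycle 25: I5→R1; issue I6 (M1)
cycle 26: I6 read-ops
cycle 31: I6 finished on M1
cycle 32: I6→R3

I5 = (18, 19, 24, 25)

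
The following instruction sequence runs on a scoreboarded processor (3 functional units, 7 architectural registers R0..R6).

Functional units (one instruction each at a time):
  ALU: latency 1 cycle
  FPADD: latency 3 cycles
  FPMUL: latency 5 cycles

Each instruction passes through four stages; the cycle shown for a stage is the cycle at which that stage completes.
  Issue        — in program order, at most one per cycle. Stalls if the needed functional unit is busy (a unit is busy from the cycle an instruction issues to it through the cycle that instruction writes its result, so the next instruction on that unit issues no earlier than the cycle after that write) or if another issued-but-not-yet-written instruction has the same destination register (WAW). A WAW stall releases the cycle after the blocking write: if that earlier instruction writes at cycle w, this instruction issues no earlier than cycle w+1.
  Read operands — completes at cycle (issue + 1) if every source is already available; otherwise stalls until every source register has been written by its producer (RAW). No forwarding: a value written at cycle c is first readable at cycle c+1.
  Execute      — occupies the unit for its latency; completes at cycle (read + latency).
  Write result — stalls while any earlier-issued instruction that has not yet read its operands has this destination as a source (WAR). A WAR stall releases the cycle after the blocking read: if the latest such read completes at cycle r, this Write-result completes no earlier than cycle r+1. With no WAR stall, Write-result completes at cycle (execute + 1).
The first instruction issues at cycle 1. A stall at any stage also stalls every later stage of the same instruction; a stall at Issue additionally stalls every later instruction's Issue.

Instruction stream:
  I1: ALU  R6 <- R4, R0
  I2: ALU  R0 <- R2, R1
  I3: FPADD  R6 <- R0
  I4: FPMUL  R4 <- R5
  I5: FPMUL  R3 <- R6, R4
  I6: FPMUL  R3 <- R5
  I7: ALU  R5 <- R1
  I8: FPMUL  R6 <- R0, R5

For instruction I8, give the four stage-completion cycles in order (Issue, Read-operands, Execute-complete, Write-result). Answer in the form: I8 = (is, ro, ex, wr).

I8 = (31, 32, 37, 38)

1) issue 1, read 2, done 3, write 4
2) issue 5, read 6, done 7, write 8  <struct: ALU busy until I1 writes@4>
3) issue 6, read 9, done 12, write 13  <RAW R0: wait I2 write@8>
4) issue 7, read 8, done 13, write 14
5) issue 15, read 16, done 21, write 22  <struct: FPMUL busy until I4 writes@14>
6) issue 23, read 24, done 29, write 30  <struct: FPMUL busy until I5 writes@22>
7) issue 24, read 25, done 26, write 27
8) issue 31, read 32, done 37, write 38  <struct: FPMUL busy until I6 writes@30>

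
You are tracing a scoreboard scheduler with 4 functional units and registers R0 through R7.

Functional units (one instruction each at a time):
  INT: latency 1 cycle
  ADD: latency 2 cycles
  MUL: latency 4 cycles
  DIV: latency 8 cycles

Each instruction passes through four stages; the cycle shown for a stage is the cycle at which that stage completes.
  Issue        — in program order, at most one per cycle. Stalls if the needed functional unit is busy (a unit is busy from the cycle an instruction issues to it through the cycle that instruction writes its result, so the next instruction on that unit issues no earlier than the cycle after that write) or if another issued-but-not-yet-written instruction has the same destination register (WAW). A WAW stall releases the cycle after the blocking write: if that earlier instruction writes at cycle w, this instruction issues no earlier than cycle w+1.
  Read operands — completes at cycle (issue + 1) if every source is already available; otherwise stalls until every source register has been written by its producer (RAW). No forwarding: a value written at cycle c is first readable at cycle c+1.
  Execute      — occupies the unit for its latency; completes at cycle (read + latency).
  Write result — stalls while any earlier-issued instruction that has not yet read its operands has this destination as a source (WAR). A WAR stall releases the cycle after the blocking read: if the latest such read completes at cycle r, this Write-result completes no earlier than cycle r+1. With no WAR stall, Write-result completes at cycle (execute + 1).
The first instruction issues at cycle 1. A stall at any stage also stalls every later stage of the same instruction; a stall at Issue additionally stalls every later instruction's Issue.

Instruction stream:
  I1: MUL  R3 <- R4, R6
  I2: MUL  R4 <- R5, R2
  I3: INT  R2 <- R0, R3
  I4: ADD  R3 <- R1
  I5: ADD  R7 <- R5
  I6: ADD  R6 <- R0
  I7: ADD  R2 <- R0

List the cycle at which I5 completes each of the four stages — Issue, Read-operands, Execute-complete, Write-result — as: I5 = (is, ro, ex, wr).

I5 = (15, 16, 18, 19)

[1] I1 dispatched to MUL
[2] I1 operands ready
[6] I1 complete
[7] R3←I1
[8] I2 dispatched to MUL
[9] I2 operands ready, I3 dispatched to INT
[10] I3 operands ready, I4 dispatched to ADD
[11] I3 complete, I4 operands ready
[12] R2←I3
[13] I2 complete, I4 complete
[14] R4←I2, R3←I4
[15] I5 dispatched to ADD
[16] I5 operands ready
[18] I5 complete
[19] R7←I5
[20] I6 dispatched to ADD
[21] I6 operands ready
[23] I6 complete
[24] R6←I6
[25] I7 dispatched to ADD
[26] I7 operands ready
[28] I7 complete
[29] R2←I7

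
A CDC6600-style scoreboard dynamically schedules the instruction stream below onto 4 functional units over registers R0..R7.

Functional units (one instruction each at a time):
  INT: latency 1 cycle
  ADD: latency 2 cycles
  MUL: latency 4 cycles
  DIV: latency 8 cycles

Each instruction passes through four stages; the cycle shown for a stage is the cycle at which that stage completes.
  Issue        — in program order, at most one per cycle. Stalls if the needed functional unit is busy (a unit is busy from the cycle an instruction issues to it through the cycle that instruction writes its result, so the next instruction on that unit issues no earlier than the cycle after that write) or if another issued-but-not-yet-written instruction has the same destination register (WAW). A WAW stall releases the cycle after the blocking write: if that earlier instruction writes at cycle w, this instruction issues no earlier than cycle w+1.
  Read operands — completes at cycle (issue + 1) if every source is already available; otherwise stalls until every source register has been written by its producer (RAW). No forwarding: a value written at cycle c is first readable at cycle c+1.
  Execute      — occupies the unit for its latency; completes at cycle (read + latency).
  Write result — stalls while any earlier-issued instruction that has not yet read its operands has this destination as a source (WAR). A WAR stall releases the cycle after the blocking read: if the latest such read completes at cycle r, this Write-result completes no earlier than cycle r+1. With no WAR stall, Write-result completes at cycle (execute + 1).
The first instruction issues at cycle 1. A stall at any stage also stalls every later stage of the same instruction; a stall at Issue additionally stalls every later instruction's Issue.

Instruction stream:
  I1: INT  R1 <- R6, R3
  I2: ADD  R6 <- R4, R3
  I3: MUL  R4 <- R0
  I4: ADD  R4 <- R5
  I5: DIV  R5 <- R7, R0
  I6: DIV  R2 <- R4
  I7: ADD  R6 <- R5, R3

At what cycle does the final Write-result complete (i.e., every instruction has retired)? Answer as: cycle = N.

[1] issue I1 (INT)
[2] I1 read-ops, issue I2 (ADD)
[3] I1 finished on INT, I2 read-ops, issue I3 (MUL)
[4] I1→R1, I3 read-ops
[5] I2 finished on ADD
[6] I2→R6
[8] I3 finished on MUL
[9] I3→R4
[10] issue I4 (ADD)
[11] I4 read-ops, issue I5 (DIV)
[12] I5 read-ops
[13] I4 finished on ADD
[14] I4→R4
[20] I5 finished on DIV
[21] I5→R5
[22] issue I6 (DIV)
[23] I6 read-ops, issue I7 (ADD)
[24] I7 read-ops
[26] I7 finished on ADD
[27] I7→R6
[31] I6 finished on DIV
[32] I6→R2

cycle = 32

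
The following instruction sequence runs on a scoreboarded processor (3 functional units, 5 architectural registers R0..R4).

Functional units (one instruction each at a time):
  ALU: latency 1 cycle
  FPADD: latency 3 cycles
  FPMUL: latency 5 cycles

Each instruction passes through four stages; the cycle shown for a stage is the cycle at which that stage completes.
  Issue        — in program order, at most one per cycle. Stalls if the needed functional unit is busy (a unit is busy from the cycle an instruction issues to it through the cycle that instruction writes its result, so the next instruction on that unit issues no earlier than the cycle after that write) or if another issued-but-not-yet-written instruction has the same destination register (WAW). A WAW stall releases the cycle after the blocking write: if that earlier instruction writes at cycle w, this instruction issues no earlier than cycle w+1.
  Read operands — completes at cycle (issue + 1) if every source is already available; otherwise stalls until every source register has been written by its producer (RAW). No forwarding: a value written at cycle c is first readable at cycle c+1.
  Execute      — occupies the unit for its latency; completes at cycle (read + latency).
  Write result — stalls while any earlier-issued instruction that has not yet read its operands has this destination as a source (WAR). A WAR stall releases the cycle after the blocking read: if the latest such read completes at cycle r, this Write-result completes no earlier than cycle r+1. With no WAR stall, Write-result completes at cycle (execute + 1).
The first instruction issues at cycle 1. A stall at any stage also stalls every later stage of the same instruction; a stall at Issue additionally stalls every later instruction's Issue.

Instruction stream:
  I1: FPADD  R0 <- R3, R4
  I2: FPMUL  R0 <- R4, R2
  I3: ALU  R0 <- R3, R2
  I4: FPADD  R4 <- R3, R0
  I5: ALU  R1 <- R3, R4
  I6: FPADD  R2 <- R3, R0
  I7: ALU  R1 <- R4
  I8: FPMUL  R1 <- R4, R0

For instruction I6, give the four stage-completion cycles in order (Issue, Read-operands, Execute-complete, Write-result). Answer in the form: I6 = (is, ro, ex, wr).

cycle 1: I1 issues→FPADD
cycle 2: I1 reads
cycle 5: I1 exec-done
cycle 6: I1 writes R0
cycle 7: I2 issues→FPMUL
cycle 8: I2 reads
cycle 13: I2 exec-done
cycle 14: I2 writes R0
cycle 15: I3 issues→ALU
cycle 16: I3 reads · I4 issues→FPADD
cycle 17: I3 exec-done
cycle 18: I3 writes R0
cycle 19: I4 reads · I5 issues→ALU
cycle 22: I4 exec-done
cycle 23: I4 writes R4
cycle 24: I5 reads · I6 issues→FPADD
cycle 25: I5 exec-done · I6 reads
cycle 26: I5 writes R1
cycle 27: I7 issues→ALU
cycle 28: I6 exec-done · I7 reads
cycle 29: I6 writes R2 · I7 exec-done
cycle 30: I7 writes R1
cycle 31: I8 issues→FPMUL
cycle 32: I8 reads
cycle 37: I8 exec-done
cycle 38: I8 writes R1

I6 = (24, 25, 28, 29)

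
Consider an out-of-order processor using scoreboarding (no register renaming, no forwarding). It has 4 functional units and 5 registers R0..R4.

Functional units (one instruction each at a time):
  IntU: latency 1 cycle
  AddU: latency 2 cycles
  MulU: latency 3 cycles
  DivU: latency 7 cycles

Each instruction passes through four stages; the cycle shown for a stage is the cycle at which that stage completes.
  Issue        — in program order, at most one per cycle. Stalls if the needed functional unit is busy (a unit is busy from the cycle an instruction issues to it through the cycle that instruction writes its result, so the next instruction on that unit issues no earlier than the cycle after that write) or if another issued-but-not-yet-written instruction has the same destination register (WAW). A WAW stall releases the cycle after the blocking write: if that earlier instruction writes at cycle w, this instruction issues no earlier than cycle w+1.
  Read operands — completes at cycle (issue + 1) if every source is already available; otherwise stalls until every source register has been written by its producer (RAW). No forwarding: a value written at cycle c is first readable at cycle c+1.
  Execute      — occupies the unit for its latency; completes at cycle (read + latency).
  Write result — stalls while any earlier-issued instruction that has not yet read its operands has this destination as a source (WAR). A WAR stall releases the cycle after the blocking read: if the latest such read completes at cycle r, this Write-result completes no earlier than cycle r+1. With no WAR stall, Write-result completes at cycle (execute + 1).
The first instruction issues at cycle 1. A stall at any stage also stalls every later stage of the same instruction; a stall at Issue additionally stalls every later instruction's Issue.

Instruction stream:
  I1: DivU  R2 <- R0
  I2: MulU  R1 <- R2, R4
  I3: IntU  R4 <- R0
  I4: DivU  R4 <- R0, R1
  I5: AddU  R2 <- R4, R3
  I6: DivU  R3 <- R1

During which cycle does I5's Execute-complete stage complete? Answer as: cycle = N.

t=1  issue I1 (DivU)
t=2  I1 read-ops · issue I2 (MulU)
t=3  issue I3 (IntU)
t=4  I3 read-ops
t=5  I3 finished on IntU
t=9  I1 finished on DivU
t=10  I1→R2
t=11  I2 read-ops
t=12  I3→R4
t=13  issue I4 (DivU)
t=14  I2 finished on MulU · issue I5 (AddU)
t=15  I2→R1
t=16  I4 read-ops
t=23  I4 finished on DivU
t=24  I4→R4
t=25  I5 read-ops · issue I6 (DivU)
t=26  I6 read-ops
t=27  I5 finished on AddU
t=28  I5→R2
t=33  I6 finished on DivU
t=34  I6→R3

cycle = 27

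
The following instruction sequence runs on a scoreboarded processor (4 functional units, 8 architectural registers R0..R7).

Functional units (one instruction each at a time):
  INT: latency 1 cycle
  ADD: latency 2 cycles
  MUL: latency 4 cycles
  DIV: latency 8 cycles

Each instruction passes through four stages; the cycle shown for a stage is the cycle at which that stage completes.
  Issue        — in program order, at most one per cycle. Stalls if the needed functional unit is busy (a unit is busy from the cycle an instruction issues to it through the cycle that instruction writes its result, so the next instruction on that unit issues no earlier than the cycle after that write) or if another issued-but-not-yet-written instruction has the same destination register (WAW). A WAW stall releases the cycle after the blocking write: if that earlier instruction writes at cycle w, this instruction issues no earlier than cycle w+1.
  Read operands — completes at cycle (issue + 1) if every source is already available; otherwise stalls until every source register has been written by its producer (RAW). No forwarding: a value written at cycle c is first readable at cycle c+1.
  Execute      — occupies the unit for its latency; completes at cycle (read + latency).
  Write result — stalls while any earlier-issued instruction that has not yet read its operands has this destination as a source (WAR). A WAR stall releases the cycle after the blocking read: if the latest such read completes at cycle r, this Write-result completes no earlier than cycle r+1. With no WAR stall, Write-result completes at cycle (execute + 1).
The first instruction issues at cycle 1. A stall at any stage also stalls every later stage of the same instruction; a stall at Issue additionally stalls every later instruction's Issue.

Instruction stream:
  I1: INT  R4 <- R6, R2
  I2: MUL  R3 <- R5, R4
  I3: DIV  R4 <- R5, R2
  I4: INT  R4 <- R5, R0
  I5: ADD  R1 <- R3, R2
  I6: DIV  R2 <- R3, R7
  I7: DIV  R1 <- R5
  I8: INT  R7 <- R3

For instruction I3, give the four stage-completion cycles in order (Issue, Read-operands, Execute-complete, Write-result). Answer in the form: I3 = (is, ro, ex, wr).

I3 = (5, 6, 14, 15)

I1 -> (1, 2, 3, 4)
I2 -> (2, 5, 9, 10)  // RAW R4: wait I1 write@4
I3 -> (5, 6, 14, 15)  // WAW R4: wait I1 write@4
I4 -> (16, 17, 18, 19)  // WAW R4: wait I3 write@15
I5 -> (17, 18, 20, 21)
I6 -> (18, 19, 27, 28)
I7 -> (29, 30, 38, 39)  // struct: DIV busy until I6 writes@28
I8 -> (30, 31, 32, 33)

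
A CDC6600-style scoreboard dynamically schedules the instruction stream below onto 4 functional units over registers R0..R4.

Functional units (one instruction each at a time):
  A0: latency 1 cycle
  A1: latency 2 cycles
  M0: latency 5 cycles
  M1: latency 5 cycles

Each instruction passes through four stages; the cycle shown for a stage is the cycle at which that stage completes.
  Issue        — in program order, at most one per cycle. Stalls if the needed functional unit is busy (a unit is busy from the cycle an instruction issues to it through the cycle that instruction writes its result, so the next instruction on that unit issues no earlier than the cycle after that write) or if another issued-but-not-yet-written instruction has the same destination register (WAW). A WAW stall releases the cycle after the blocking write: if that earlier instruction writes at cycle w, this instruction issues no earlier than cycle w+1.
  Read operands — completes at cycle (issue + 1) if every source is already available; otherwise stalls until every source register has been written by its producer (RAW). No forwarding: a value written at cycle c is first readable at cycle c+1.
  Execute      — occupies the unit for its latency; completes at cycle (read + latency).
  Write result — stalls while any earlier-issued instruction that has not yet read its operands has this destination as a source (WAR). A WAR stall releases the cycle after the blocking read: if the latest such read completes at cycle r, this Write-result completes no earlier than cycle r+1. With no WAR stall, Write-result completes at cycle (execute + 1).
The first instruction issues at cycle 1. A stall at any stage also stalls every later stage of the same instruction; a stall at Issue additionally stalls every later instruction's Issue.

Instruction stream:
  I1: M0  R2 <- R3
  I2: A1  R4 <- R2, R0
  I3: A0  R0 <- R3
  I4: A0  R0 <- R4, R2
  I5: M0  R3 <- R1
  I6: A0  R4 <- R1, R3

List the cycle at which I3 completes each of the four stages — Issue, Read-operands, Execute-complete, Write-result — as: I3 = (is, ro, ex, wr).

I3 = (3, 4, 5, 10)

I1  is:1  ro:2  ex:7  wr:8
I2  is:2  ro:9  ex:11  wr:12  — RAW R2: wait I1 write@8
I3  is:3  ro:4  ex:5  wr:10  — WAR R0: wait I2 read@9
I4  is:11  ro:13  ex:14  wr:15  — struct: A0 busy until I3 writes@10, RAW R4: wait I2 write@12
I5  is:12  ro:13  ex:18  wr:19
I6  is:16  ro:20  ex:21  wr:22  — struct: A0 busy until I4 writes@15, RAW R3: wait I5 write@19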